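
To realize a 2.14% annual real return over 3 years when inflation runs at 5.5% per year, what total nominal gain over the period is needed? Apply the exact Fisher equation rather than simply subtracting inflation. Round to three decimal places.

Required annual nominal rate: (1+2.14%)(1+5.5%) − 1 = 7.7577%.
Cumulative over 3 years: (1 + 0.077577)^3 − 1 ≈ 0.25125.

25.125%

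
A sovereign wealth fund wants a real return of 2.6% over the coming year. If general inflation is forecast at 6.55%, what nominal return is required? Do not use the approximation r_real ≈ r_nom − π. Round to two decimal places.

9.32%

By the Fisher equation, 1 + r_nom = (1 + 2.6%)(1 + 6.55%) = 1.026 × 1.0655 = 1.093203.
So r_nom = 9.3203%.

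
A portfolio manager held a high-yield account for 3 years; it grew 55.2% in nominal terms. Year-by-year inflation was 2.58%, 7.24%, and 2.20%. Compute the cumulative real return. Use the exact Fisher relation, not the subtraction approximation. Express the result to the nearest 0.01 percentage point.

Cumulative inflation factor: 1.0258 × 1.0724 × 1.0220 ≈ 1.12427.
Nominal growth factor: 1.55200. Real growth factor = 1.55200 / 1.12427 ≈ 1.38045.
Total real return ≈ 38.0452%.

38.05%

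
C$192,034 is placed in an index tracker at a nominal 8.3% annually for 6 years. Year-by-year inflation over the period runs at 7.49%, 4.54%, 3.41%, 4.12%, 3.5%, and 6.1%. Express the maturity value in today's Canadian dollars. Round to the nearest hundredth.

Nominal value at maturity: C$192,034 × (1 + 8.3%)^6 ≈ C$309,848.12.
Price-level factor over 6 years: 1.0749 × 1.0454 × 1.0341 × 1.0412 × 1.035 × 1.061 ≈ 1.3286267433.
The maturity value deflated by that factor is the answer in today's purchasing power.

C$233,209.31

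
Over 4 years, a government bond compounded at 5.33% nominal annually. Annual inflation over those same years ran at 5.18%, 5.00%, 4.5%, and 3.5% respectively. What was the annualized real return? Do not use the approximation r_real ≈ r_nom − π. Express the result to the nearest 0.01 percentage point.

0.75%

Cumulative inflation factor: 1.0518 × 1.0500 × 1.045 × 1.035 ≈ 1.19448.
Nominal growth factor: 1.23086. Real growth factor = 1.23086 / 1.19448 ≈ 1.03046.
Annualized: 1.03046^(1/4) − 1 ≈ 0.00753.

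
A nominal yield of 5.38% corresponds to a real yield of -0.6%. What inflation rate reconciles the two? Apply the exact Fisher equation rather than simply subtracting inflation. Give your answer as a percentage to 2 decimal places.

6.02%

From (1+r_nom) = (1+r_real)(1+π), we get 1+π = (1 + 5.38%)/(1 − 0.6%) = 1.0538/0.994 ≈ 1.06016.
So π ≈ 6.0161%.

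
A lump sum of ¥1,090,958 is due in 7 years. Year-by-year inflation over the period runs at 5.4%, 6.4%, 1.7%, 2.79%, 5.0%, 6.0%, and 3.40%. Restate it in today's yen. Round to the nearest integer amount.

Price-level factor over 7 years: 1.054 × 1.064 × 1.017 × 1.0279 × 1.050 × 1.060 × 1.0340 ≈ 1.3491795845.
Purchasing power today: ¥1,090,958 divided by that factor.

¥808,608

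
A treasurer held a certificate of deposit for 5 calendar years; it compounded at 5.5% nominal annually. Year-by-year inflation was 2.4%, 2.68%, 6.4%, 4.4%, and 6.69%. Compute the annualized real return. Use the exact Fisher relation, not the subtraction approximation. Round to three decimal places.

0.958%

Cumulative inflation factor: 1.024 × 1.0268 × 1.064 × 1.044 × 1.0669 ≈ 1.24610.
Nominal growth factor: 1.30696. Real growth factor = 1.30696 / 1.24610 ≈ 1.04884.
Annualized: 1.04884^(1/5) − 1 ≈ 0.00958.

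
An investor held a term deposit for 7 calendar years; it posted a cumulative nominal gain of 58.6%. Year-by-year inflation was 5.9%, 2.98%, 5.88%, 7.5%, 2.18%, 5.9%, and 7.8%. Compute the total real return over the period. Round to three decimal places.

9.535%

Cumulative inflation factor: 1.059 × 1.0298 × 1.0588 × 1.075 × 1.0218 × 1.059 × 1.078 ≈ 1.44794.
Nominal growth factor: 1.58600. Real growth factor = 1.58600 / 1.44794 ≈ 1.09535.
Total real return ≈ 9.5346%.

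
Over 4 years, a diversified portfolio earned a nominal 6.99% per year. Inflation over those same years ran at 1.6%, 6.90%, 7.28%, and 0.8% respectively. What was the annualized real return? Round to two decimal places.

2.77%

Cumulative inflation factor: 1.016 × 1.0690 × 1.0728 × 1.008 ≈ 1.17449.
Nominal growth factor: 1.31031. Real growth factor = 1.31031 / 1.17449 ≈ 1.11563.
Annualized: 1.11563^(1/4) − 1 ≈ 0.02773.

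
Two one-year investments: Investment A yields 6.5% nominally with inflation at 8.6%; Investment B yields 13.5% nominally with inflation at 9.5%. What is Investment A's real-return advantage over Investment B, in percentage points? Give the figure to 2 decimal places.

Investment A real return: 1.065/1.086 − 1 = -1.934%.
Investment B real return: 1.135/1.095 − 1 = 3.653%.
Difference: -1.934 − 3.653 = -5.587 pp.

-5.59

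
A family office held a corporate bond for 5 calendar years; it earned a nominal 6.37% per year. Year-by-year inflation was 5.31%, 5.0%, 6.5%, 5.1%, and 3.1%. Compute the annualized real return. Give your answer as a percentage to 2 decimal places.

1.31%

Cumulative inflation factor: 1.0531 × 1.050 × 1.065 × 1.051 × 1.031 ≈ 1.27606.
Nominal growth factor: 1.36175. Real growth factor = 1.36175 / 1.27606 ≈ 1.06715.
Annualized: 1.06715^(1/5) − 1 ≈ 0.01308.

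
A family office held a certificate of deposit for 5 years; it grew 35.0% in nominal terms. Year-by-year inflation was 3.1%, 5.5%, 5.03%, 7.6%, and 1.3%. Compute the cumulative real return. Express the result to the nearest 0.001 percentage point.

8.415%

Cumulative inflation factor: 1.031 × 1.055 × 1.0503 × 1.076 × 1.013 ≈ 1.24522.
Nominal growth factor: 1.35000. Real growth factor = 1.35000 / 1.24522 ≈ 1.08415.
Total real return ≈ 8.4145%.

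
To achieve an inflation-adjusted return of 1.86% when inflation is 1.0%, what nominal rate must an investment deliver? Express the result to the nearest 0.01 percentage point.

2.88%

By the Fisher equation, 1 + r_nom = (1 + 1.86%)(1 + 1.0%) = 1.0186 × 1.010 = 1.028786.
So r_nom = 2.8786%.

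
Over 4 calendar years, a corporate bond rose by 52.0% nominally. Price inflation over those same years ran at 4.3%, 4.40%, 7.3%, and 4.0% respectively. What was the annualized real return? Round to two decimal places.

Cumulative inflation factor: 1.043 × 1.0440 × 1.073 × 1.040 ≈ 1.21512.
Nominal growth factor: 1.52000. Real growth factor = 1.52000 / 1.21512 ≈ 1.25091.
Annualized: 1.25091^(1/4) − 1 ≈ 0.05756.

5.76%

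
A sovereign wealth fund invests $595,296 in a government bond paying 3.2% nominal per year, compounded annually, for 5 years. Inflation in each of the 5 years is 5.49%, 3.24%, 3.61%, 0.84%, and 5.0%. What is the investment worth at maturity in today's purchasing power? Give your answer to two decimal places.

Nominal value at maturity: $595,296 × (1 + 3.2%)^5 ≈ $696,837.40.
Price-level factor over 5 years: 1.0549 × 1.0324 × 1.0361 × 1.0084 × 1.050 ≈ 1.1947666679.
Dividing the nominal maturity value by the price-level factor gives the value in today's money.

$583,241.41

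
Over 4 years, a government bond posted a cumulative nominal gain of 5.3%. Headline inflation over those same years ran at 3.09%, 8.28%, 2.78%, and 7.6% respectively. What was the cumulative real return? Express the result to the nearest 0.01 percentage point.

Cumulative inflation factor: 1.0309 × 1.0828 × 1.0278 × 1.076 ≈ 1.23448.
Nominal growth factor: 1.05300. Real growth factor = 1.05300 / 1.23448 ≈ 0.85299.
Total real return ≈ -14.7012%.

-14.70%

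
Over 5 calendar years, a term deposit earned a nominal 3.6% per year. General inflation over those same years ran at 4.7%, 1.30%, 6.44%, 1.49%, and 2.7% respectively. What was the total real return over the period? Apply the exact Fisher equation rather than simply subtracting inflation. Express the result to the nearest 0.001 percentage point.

Cumulative inflation factor: 1.047 × 1.0130 × 1.0644 × 1.0149 × 1.027 ≈ 1.17667.
Nominal growth factor: 1.19344. Real growth factor = 1.19344 / 1.17667 ≈ 1.01425.
Total real return ≈ 1.4248%.

1.425%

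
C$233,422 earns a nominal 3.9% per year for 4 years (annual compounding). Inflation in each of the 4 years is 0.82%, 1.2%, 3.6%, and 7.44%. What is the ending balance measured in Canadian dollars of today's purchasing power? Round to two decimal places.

C$239,525.09

Nominal value at maturity: C$233,422 × (1 + 3.9%)^4 ≈ C$272,021.97.
Price-level factor over 4 years: 1.0082 × 1.012 × 1.036 × 1.0744 ≈ 1.1356721106.
Dividing the nominal maturity value by the price-level factor gives the value in today's money.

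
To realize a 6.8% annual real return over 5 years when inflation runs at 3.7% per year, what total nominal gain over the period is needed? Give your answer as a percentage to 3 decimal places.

66.629%

Required annual nominal rate: (1+6.8%)(1+3.7%) − 1 = 10.7516%.
Cumulative over 5 years: (1 + 0.107516)^5 − 1 ≈ 0.66629.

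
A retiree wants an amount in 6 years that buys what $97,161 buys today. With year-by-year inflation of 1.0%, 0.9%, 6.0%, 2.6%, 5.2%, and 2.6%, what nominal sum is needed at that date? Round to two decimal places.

$116,230.70

Cumulative price-level factor: 1.010 × 1.009 × 1.060 × 1.026 × 1.052 × 1.026 ≈ 1.1962690497.
The nominal amount required is $97,161 scaled up by that factor.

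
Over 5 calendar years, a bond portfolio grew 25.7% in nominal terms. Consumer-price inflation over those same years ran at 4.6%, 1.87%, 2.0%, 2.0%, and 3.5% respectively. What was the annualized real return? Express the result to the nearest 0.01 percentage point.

Cumulative inflation factor: 1.046 × 1.0187 × 1.020 × 1.020 × 1.035 ≈ 1.14741.
Nominal growth factor: 1.25700. Real growth factor = 1.25700 / 1.14741 ≈ 1.09551.
Annualized: 1.09551^(1/5) − 1 ≈ 0.01841.

1.84%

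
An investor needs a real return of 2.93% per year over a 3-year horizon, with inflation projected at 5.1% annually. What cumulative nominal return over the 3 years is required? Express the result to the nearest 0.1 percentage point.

26.6%

Required annual nominal rate: (1+2.93%)(1+5.1%) − 1 = 8.17943%.
Cumulative over 3 years: (1 + 0.0817943)^3 − 1 ≈ 0.26600.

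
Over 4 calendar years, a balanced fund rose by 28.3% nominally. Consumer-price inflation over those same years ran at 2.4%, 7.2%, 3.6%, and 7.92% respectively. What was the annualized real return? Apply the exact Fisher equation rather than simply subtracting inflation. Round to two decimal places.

Cumulative inflation factor: 1.024 × 1.072 × 1.036 × 1.0792 ≈ 1.22732.
Nominal growth factor: 1.28300. Real growth factor = 1.28300 / 1.22732 ≈ 1.04537.
Annualized: 1.04537^(1/4) − 1 ≈ 0.01115.

1.12%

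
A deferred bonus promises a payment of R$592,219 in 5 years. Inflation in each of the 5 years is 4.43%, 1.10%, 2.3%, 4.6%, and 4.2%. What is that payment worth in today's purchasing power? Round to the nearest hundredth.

Price-level factor over 5 years: 1.0443 × 1.0110 × 1.023 × 1.046 × 1.042 ≈ 1.1772032998.
Purchasing power today: R$592,219 divided by that factor.

R$503,072.83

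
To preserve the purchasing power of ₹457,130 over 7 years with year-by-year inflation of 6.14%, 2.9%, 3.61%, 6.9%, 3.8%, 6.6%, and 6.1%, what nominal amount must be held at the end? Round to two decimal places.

₹649,207.46

Cumulative price-level factor: 1.0614 × 1.029 × 1.0361 × 1.069 × 1.038 × 1.066 × 1.061 ≈ 1.4201812648.
Multiplying ₹457,130 by the price-level factor gives the future nominal sum.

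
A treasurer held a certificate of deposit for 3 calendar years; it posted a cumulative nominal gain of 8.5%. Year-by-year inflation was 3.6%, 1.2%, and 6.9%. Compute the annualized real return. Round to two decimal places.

Cumulative inflation factor: 1.036 × 1.012 × 1.069 ≈ 1.12077.
Nominal growth factor: 1.08500. Real growth factor = 1.08500 / 1.12077 ≈ 0.96808.
Annualized: 0.96808^(1/3) − 1 ≈ -0.01075.

-1.08%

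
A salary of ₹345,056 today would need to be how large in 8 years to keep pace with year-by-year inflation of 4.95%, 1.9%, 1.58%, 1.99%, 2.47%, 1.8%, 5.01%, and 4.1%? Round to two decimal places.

Cumulative price-level factor: 1.0495 × 1.019 × 1.0158 × 1.0199 × 1.0247 × 1.018 × 1.0501 × 1.041 ≈ 1.2634216928.
Multiplying ₹345,056 by the price-level factor gives the future nominal sum.

₹435,951.24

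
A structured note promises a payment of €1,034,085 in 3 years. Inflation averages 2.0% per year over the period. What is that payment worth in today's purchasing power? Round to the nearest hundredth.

€974,441.39

Price-level factor over 3 years: (1 + 2.0%)^3 = 1.061208.
Purchasing power today: €1,034,085 divided by that factor.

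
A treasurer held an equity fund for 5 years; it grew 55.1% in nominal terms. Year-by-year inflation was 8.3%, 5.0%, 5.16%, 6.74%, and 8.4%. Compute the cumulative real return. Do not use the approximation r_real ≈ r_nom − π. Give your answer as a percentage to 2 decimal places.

Cumulative inflation factor: 1.083 × 1.050 × 1.0516 × 1.0674 × 1.084 ≈ 1.38365.
Nominal growth factor: 1.55100. Real growth factor = 1.55100 / 1.38365 ≈ 1.12095.
Total real return ≈ 12.0952%.

12.10%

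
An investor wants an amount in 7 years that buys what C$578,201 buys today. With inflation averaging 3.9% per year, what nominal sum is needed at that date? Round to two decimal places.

C$755,766.56

Cumulative price-level factor: (1+3.9%)^7 ≈ 1.3071000549.
The nominal amount required is C$578,201 scaled up by that factor.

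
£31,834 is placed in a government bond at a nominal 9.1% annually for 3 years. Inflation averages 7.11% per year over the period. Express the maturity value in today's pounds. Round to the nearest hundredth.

Nominal value at maturity: £31,834 × (1 + 9.1%)^3 ≈ £41,339.52.
Price-level factor over 3 years: (1 + 7.11%)^3 ≈ 1.2288250554.
The maturity value deflated by that factor is the answer in today's purchasing power.

£33,641.50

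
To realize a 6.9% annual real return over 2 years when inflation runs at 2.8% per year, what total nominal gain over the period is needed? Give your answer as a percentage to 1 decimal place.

20.8%

Required annual nominal rate: (1+6.9%)(1+2.8%) − 1 = 9.8932%.
Cumulative over 2 years: (1 + 0.098932)^2 − 1 ≈ 0.20765.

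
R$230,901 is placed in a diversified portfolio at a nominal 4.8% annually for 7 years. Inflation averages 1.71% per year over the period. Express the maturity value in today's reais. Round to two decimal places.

R$284,714.26

Nominal value at maturity: R$230,901 × (1 + 4.8%)^7 ≈ R$320,593.56.
Price-level factor over 7 years: (1 + 1.71%)^7 ≈ 1.1260186409.
The maturity value deflated by that factor is the answer in today's purchasing power.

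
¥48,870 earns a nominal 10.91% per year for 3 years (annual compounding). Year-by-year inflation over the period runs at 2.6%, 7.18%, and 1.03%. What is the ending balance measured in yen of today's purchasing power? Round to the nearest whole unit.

Nominal value at maturity: ¥48,870 × (1 + 10.91%)^3 ≈ ¥66,674.
Price-level factor over 3 years: 1.026 × 1.0718 × 1.0103 ≈ 1.1109933680.
Dividing the nominal maturity value by the price-level factor gives the value in today's money.

¥60,013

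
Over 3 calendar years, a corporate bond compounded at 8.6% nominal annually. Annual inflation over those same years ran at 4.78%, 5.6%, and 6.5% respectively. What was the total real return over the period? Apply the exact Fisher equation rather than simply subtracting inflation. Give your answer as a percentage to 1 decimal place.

8.7%

Cumulative inflation factor: 1.0478 × 1.056 × 1.065 ≈ 1.17840.
Nominal growth factor: 1.28082. Real growth factor = 1.28082 / 1.17840 ≈ 1.08692.
Total real return ≈ 8.6920%.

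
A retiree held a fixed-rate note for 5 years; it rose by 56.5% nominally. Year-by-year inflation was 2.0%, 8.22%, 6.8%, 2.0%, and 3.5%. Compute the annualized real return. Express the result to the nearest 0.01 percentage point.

4.69%

Cumulative inflation factor: 1.020 × 1.0822 × 1.068 × 1.020 × 1.035 ≈ 1.24457.
Nominal growth factor: 1.56500. Real growth factor = 1.56500 / 1.24457 ≈ 1.25746.
Annualized: 1.25746^(1/5) − 1 ≈ 0.04688.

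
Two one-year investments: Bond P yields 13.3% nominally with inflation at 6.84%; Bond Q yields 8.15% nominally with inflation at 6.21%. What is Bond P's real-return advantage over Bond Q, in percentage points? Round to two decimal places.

4.22

Bond P real return: 1.133/1.0684 − 1 = 6.046%.
Bond Q real return: 1.0815/1.0621 − 1 = 1.827%.
Difference: 6.046 − 1.827 = 4.219 pp.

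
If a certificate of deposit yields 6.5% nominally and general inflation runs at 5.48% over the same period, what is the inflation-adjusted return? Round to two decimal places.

0.97%

Real return via the Fisher equation: (1 + 6.5%)/(1 + 5.48%) − 1 = 1.065/1.0548 − 1 ≈ 0.00967.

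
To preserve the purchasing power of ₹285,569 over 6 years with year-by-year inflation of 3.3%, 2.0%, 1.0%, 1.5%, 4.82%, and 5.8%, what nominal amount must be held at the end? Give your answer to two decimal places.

Cumulative price-level factor: 1.033 × 1.020 × 1.010 × 1.015 × 1.0482 × 1.058 ≈ 1.1978921871.
Multiplying ₹285,569 by the price-level factor gives the future nominal sum.

₹342,080.87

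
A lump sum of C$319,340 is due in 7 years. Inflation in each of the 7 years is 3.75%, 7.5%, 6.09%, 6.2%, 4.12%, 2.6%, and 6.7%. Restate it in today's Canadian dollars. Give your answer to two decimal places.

Price-level factor over 7 years: 1.0375 × 1.075 × 1.0609 × 1.062 × 1.0412 × 1.026 × 1.067 ≈ 1.4323246808.
Purchasing power today: C$319,340 divided by that factor.

C$222,952.24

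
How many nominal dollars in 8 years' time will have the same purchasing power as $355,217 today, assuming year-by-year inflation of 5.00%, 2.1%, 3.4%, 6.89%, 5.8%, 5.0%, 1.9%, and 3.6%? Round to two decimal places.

Cumulative price-level factor: 1.0500 × 1.021 × 1.034 × 1.0689 × 1.058 × 1.050 × 1.019 × 1.036 ≈ 1.3895736277.
Multiplying $355,217 by the price-level factor gives the future nominal sum.

$493,600.18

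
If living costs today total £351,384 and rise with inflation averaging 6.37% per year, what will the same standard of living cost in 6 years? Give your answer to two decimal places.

Cumulative price-level factor: (1+6.37%)^6 ≈ 1.4484881795.
The nominal amount required is £351,384 scaled up by that factor.

£508,975.57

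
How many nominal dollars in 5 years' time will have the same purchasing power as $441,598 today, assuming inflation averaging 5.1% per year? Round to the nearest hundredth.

Cumulative price-level factor: (1+5.1%)^5 ≈ 1.2823706810.
Multiplying $441,598 by the price-level factor gives the future nominal sum.

$566,292.33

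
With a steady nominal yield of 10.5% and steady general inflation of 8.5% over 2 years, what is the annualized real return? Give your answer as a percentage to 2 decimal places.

1.84%

With constant rates the annual real return is the same each year: (1+10.5%)/(1+8.5%) − 1 = 0.01843.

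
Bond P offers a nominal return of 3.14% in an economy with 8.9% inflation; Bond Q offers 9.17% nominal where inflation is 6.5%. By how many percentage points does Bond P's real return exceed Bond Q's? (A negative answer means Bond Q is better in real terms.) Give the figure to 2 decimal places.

-7.80

Bond P real return: 1.0314/1.089 − 1 = -5.289%.
Bond Q real return: 1.0917/1.065 − 1 = 2.507%.
Difference: -5.289 − 2.507 = -7.796 pp.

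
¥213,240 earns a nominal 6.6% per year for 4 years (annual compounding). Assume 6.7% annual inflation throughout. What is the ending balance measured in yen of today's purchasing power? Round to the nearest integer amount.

¥212,442

Nominal value at maturity: ¥213,240 × (1 + 6.6%)^4 ≈ ¥275,358.
Price-level factor over 4 years: (1 + 6.7%)^4 ≈ 1.2961572031.
Dividing the nominal maturity value by the price-level factor gives the value in today's money.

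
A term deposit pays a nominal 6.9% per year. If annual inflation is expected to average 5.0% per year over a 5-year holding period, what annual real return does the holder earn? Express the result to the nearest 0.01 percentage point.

With constant rates the annual real return is the same each year: (1+6.9%)/(1+5.0%) − 1 = 0.01810.

1.81%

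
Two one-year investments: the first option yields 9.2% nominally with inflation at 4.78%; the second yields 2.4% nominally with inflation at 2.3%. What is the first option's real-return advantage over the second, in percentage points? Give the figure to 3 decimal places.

The first option real return: 1.092/1.0478 − 1 = 4.2184%.
The second real return: 1.024/1.023 − 1 = 0.0978%.
Difference: 4.2184 − 0.0978 = 4.1206 pp.

4.121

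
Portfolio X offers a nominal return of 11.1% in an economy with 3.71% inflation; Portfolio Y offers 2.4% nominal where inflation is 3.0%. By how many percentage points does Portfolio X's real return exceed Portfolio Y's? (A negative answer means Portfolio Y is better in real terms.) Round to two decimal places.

Portfolio X real return: 1.111/1.0371 − 1 = 7.126%.
Portfolio Y real return: 1.024/1.030 − 1 = -0.583%.
Difference: 7.126 − (-0.583) = 7.709 pp.

7.71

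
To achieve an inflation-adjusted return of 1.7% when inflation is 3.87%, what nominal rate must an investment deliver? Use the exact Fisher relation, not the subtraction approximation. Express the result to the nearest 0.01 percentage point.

By the Fisher equation, 1 + r_nom = (1 + 1.7%)(1 + 3.87%) = 1.017 × 1.0387 = 1.0563579.
So r_nom = 5.63579%.

5.64%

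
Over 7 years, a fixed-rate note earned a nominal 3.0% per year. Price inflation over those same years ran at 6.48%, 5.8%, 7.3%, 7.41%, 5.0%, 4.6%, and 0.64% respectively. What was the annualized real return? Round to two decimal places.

-2.18%

Cumulative inflation factor: 1.0648 × 1.058 × 1.073 × 1.0741 × 1.050 × 1.046 × 1.0064 ≈ 1.43513.
Nominal growth factor: 1.22987. Real growth factor = 1.22987 / 1.43513 ≈ 0.85698.
Annualized: 0.85698^(1/7) − 1 ≈ -0.02181.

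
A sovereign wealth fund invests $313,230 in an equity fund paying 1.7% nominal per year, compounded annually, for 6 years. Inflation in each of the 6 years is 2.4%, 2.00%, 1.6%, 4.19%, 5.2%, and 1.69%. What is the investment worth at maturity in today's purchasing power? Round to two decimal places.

$293,005.12

Nominal value at maturity: $313,230 × (1 + 1.7%)^6 ≈ $346,568.49.
Price-level factor over 6 years: 1.024 × 1.0200 × 1.016 × 1.0419 × 1.052 × 1.0169 ≈ 1.1828069332.
Dividing the nominal maturity value by the price-level factor gives the value in today's money.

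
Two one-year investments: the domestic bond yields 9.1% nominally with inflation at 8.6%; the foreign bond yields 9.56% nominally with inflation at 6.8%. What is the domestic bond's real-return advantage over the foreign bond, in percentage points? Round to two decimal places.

The domestic bond real return: 1.091/1.086 − 1 = 0.460%.
The foreign bond real return: 1.0956/1.068 − 1 = 2.584%.
Difference: 0.460 − 2.584 = -2.124 pp.

-2.12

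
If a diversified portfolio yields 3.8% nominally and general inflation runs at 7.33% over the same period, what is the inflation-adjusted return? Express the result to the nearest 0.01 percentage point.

-3.29%

Real return via the Fisher equation: (1 + 3.8%)/(1 + 7.33%) − 1 = 1.038/1.0733 − 1 ≈ -0.03289.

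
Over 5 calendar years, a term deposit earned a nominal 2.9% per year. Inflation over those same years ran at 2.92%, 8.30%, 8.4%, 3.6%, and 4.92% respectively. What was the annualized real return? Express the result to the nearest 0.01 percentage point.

Cumulative inflation factor: 1.0292 × 1.0830 × 1.084 × 1.036 × 1.0492 ≈ 1.31334.
Nominal growth factor: 1.15366. Real growth factor = 1.15366 / 1.31334 ≈ 0.87842.
Annualized: 0.87842^(1/5) − 1 ≈ -0.02559.

-2.56%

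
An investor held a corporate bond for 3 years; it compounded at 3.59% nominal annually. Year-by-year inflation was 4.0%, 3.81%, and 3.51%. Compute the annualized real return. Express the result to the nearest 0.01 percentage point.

Cumulative inflation factor: 1.040 × 1.0381 × 1.0351 ≈ 1.11752.
Nominal growth factor: 1.11161. Real growth factor = 1.11161 / 1.11752 ≈ 0.99471.
Annualized: 0.99471^(1/3) − 1 ≈ -0.00176.

-0.18%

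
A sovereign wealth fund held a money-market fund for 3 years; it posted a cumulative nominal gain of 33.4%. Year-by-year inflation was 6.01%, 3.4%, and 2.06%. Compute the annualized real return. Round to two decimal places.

Cumulative inflation factor: 1.0601 × 1.034 × 1.0206 ≈ 1.11872.
Nominal growth factor: 1.33400. Real growth factor = 1.33400 / 1.11872 ≈ 1.19243.
Annualized: 1.19243^(1/3) − 1 ≈ 0.06042.

6.04%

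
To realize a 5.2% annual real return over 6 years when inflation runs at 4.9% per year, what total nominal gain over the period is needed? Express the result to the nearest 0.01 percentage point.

Required annual nominal rate: (1+5.2%)(1+4.9%) − 1 = 10.3548%.
Cumulative over 6 years: (1 + 0.103548)^6 − 1 ≈ 0.80612.

80.61%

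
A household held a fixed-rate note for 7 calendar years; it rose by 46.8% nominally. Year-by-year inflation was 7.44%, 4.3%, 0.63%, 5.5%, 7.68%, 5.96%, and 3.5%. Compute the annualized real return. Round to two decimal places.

Cumulative inflation factor: 1.0744 × 1.043 × 1.0063 × 1.055 × 1.0768 × 1.0596 × 1.035 ≈ 1.40491.
Nominal growth factor: 1.46800. Real growth factor = 1.46800 / 1.40491 ≈ 1.04491.
Annualized: 1.04491^(1/7) − 1 ≈ 0.00630.

0.63%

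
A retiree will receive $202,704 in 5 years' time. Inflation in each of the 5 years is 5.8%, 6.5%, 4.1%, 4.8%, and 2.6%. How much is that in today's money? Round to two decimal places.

Price-level factor over 5 years: 1.058 × 1.065 × 1.041 × 1.048 × 1.026 ≈ 1.2612310337.
Purchasing power today: $202,704 divided by that factor.

$160,719.17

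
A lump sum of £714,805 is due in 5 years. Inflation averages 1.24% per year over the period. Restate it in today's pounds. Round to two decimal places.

Price-level factor over 5 years: (1 + 1.24%)^5 ≈ 1.0635567847.
Purchasing power today: £714,805 divided by that factor.

£672,089.17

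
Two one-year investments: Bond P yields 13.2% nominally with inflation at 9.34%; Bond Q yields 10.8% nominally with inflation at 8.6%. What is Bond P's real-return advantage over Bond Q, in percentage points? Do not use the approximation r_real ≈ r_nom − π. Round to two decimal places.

1.50

Bond P real return: 1.132/1.0934 − 1 = 3.530%.
Bond Q real return: 1.108/1.086 − 1 = 2.026%.
Difference: 3.530 − 2.026 = 1.504 pp.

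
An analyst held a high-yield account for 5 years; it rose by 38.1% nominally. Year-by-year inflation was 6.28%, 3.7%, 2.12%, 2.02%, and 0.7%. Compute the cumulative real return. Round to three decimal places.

Cumulative inflation factor: 1.0628 × 1.037 × 1.0212 × 1.0202 × 1.007 ≈ 1.15626.
Nominal growth factor: 1.38100. Real growth factor = 1.38100 / 1.15626 ≈ 1.19437.
Total real return ≈ 19.4367%.

19.437%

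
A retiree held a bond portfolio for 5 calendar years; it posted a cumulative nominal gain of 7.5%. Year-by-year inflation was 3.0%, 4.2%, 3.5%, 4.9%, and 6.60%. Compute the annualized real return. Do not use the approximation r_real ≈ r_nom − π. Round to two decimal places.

-2.85%

Cumulative inflation factor: 1.030 × 1.042 × 1.035 × 1.049 × 1.0660 ≈ 1.24216.
Nominal growth factor: 1.07500. Real growth factor = 1.07500 / 1.24216 ≈ 0.86543.
Annualized: 0.86543^(1/5) − 1 ≈ -0.02849.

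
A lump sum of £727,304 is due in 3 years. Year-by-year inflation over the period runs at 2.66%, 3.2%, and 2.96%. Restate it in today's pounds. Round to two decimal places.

£666,755.31

Price-level factor over 3 years: 1.0266 × 1.032 × 1.0296 ≈ 1.0908109555.
Purchasing power today: £727,304 divided by that factor.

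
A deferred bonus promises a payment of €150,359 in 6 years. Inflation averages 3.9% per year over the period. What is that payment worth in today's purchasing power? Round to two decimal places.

Price-level factor over 6 years: (1 + 3.9%)^6 ≈ 1.2580366265.
Purchasing power today: €150,359 divided by that factor.

€119,518.78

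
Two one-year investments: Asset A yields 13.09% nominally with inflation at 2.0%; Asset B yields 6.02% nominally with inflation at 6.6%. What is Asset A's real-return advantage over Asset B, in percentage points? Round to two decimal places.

Asset A real return: 1.1309/1.020 − 1 = 10.873%.
Asset B real return: 1.0602/1.066 − 1 = -0.544%.
Difference: 10.873 − (-0.544) = 11.417 pp.

11.42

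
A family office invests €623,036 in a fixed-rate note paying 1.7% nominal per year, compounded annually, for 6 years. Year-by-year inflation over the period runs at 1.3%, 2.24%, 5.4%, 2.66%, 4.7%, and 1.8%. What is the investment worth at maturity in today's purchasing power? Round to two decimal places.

Nominal value at maturity: €623,036 × (1 + 1.7%)^6 ≈ €689,348.54.
Price-level factor over 6 years: 1.013 × 1.0224 × 1.054 × 1.0266 × 1.047 × 1.018 ≈ 1.1944462647.
Dividing the nominal maturity value by the price-level factor gives the value in today's money.

€577,128.13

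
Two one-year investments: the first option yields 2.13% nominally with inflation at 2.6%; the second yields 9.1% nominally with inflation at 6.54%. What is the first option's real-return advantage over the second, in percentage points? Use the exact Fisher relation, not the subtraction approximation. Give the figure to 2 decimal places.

The first option real return: 1.0213/1.026 − 1 = -0.458%.
The second real return: 1.091/1.0654 − 1 = 2.403%.
Difference: -0.458 − 2.403 = -2.861 pp.

-2.86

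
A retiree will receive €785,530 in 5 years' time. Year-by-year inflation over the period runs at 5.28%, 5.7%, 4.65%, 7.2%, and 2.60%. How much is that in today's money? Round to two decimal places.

€613,282.45

Price-level factor over 5 years: 1.0528 × 1.057 × 1.0465 × 1.072 × 1.0260 ≈ 1.2808617080.
Purchasing power today: €785,530 divided by that factor.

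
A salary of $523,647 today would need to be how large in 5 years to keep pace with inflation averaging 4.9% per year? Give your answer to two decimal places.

$665,144.59

Cumulative price-level factor: (1+4.9%)^5 ≈ 1.2702155965.
The nominal amount required is $523,647 scaled up by that factor.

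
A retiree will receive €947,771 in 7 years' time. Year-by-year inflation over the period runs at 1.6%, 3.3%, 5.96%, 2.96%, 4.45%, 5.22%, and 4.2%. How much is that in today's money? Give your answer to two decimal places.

€722,810.48

Price-level factor over 7 years: 1.016 × 1.033 × 1.0596 × 1.0296 × 1.0445 × 1.0522 × 1.042 ≈ 1.3112302920.
Purchasing power today: €947,771 divided by that factor.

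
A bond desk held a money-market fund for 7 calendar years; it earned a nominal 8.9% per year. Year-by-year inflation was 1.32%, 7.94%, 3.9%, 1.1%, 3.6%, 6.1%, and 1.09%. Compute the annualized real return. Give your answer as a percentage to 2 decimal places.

Cumulative inflation factor: 1.0132 × 1.0794 × 1.039 × 1.011 × 1.036 × 1.061 × 1.0109 ≈ 1.27652.
Nominal growth factor: 1.81633. Real growth factor = 1.81633 / 1.27652 ≈ 1.42288.
Annualized: 1.42288^(1/7) − 1 ≈ 0.05167.

5.17%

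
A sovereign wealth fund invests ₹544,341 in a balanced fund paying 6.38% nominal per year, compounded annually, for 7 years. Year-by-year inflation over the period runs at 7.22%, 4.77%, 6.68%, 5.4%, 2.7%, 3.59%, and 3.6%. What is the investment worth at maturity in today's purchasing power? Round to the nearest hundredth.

Nominal value at maturity: ₹544,341 × (1 + 6.38%)^7 ≈ ₹839,249.22.
Price-level factor over 7 years: 1.0722 × 1.0477 × 1.0668 × 1.054 × 1.027 × 1.0359 × 1.036 ≈ 1.3921447591.
The maturity value deflated by that factor is the answer in today's purchasing power.

₹602,846.23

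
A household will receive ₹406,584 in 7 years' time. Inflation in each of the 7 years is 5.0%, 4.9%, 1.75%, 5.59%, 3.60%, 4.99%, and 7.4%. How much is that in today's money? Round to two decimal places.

₹294,114.42

Price-level factor over 7 years: 1.050 × 1.049 × 1.0175 × 1.0559 × 1.0360 × 1.0499 × 1.074 ≈ 1.3824007716.
Purchasing power today: ₹406,584 divided by that factor.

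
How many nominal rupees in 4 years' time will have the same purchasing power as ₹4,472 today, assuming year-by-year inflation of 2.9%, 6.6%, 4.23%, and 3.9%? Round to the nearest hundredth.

₹5,312.30

Cumulative price-level factor: 1.029 × 1.066 × 1.0423 × 1.039 ≈ 1.1879026872.
The nominal amount required is ₹4,472 scaled up by that factor.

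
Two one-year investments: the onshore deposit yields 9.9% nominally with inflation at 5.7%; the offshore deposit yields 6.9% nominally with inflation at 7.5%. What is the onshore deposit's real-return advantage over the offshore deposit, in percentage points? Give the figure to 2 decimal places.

The onshore deposit real return: 1.099/1.057 − 1 = 3.974%.
The offshore deposit real return: 1.069/1.075 − 1 = -0.558%.
Difference: 3.974 − (-0.558) = 4.532 pp.

4.53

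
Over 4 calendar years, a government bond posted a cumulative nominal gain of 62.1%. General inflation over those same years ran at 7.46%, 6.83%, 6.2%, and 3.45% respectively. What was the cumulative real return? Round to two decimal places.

28.53%

Cumulative inflation factor: 1.0746 × 1.0683 × 1.062 × 1.0345 ≈ 1.26123.
Nominal growth factor: 1.62100. Real growth factor = 1.62100 / 1.26123 ≈ 1.28525.
Total real return ≈ 28.5251%.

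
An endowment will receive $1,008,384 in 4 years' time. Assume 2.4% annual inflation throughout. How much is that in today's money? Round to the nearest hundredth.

$917,119.91

Price-level factor over 4 years: (1 + 2.4%)^4 ≈ 1.0995116278.
Purchasing power today: $1,008,384 divided by that factor.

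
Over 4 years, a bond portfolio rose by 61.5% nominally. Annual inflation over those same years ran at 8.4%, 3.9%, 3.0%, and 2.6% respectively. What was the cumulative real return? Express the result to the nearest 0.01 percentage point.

Cumulative inflation factor: 1.084 × 1.039 × 1.030 × 1.026 ≈ 1.19023.
Nominal growth factor: 1.61500. Real growth factor = 1.61500 / 1.19023 ≈ 1.35689.
Total real return ≈ 35.6885%.

35.69%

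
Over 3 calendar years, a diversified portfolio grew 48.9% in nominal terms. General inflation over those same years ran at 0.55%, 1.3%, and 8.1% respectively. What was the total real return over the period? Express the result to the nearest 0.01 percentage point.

35.23%

Cumulative inflation factor: 1.0055 × 1.013 × 1.081 ≈ 1.10108.
Nominal growth factor: 1.48900. Real growth factor = 1.48900 / 1.10108 ≈ 1.35231.
Total real return ≈ 35.2314%.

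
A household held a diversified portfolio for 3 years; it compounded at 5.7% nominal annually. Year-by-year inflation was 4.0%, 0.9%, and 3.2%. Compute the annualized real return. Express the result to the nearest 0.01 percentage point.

2.93%

Cumulative inflation factor: 1.040 × 1.009 × 1.032 ≈ 1.08294.
Nominal growth factor: 1.18093. Real growth factor = 1.18093 / 1.08294 ≈ 1.09049.
Annualized: 1.09049^(1/3) − 1 ≈ 0.02930.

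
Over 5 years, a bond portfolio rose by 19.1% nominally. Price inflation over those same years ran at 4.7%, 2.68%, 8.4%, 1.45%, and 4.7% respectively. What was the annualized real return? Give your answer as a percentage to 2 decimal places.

Cumulative inflation factor: 1.047 × 1.0268 × 1.084 × 1.0145 × 1.047 ≈ 1.23783.
Nominal growth factor: 1.19100. Real growth factor = 1.19100 / 1.23783 ≈ 0.96217.
Annualized: 0.96217^(1/5) − 1 ≈ -0.00768.

-0.77%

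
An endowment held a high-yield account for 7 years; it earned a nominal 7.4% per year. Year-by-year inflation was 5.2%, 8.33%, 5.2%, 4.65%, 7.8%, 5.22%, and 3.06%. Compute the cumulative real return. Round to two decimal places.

12.38%

Cumulative inflation factor: 1.052 × 1.0833 × 1.052 × 1.0465 × 1.078 × 1.0522 × 1.0306 ≈ 1.46665.
Nominal growth factor: 1.64828. Real growth factor = 1.64828 / 1.46665 ≈ 1.12384.
Total real return ≈ 12.3837%.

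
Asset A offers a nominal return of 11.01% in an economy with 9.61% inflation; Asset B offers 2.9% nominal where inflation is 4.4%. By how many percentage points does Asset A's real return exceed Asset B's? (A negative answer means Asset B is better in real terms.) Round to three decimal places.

Asset A real return: 1.1101/1.0961 − 1 = 1.2773%.
Asset B real return: 1.029/1.044 − 1 = -1.4368%.
Difference: 1.2773 − (-1.4368) = 2.7141 pp.

2.714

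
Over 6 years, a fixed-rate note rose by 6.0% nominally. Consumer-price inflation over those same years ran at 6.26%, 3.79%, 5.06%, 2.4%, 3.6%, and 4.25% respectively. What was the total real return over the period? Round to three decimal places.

Cumulative inflation factor: 1.0626 × 1.0379 × 1.0506 × 1.024 × 1.036 × 1.0425 ≈ 1.28144.
Nominal growth factor: 1.06000. Real growth factor = 1.06000 / 1.28144 ≈ 0.82719.
Total real return ≈ -17.2806%.

-17.281%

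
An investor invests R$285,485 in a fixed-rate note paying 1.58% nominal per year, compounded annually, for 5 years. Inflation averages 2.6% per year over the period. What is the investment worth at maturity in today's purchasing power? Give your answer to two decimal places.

Nominal value at maturity: R$285,485 × (1 + 1.58%)^5 ≈ R$308,762.35.
Price-level factor over 5 years: (1 + 2.6%)^5 ≈ 1.1369380568.
The maturity value deflated by that factor is the answer in today's purchasing power.

R$271,573.59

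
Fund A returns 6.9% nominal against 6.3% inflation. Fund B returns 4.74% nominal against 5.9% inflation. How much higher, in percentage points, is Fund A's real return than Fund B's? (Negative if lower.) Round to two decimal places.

Fund A real return: 1.069/1.063 − 1 = 0.564%.
Fund B real return: 1.0474/1.059 − 1 = -1.095%.
Difference: 0.564 − (-1.095) = 1.659 pp.

1.66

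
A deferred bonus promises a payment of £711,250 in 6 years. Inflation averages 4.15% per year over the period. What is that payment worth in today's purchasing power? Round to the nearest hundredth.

Price-level factor over 6 years: (1 + 4.15%)^6 ≈ 1.2763084534.
Purchasing power today: £711,250 divided by that factor.

£557,271.24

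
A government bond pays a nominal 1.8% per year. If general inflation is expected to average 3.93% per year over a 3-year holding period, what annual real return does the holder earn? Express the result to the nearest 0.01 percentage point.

With constant rates the annual real return is the same each year: (1+1.8%)/(1+3.93%) − 1 = -0.02049.

-2.05%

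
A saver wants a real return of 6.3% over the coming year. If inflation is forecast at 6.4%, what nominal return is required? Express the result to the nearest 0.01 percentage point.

13.10%

By the Fisher equation, 1 + r_nom = (1 + 6.3%)(1 + 6.4%) = 1.063 × 1.064 = 1.131032.
So r_nom = 13.1032%.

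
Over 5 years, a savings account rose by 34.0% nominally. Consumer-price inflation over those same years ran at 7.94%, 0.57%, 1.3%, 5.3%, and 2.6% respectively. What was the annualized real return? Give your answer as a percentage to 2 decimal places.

2.44%

Cumulative inflation factor: 1.0794 × 1.0057 × 1.013 × 1.053 × 1.026 ≈ 1.18805.
Nominal growth factor: 1.34000. Real growth factor = 1.34000 / 1.18805 ≈ 1.12790.
Annualized: 1.12790^(1/5) − 1 ≈ 0.02436.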